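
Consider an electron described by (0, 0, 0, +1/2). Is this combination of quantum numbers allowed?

Not allowed

The principal quantum number must be a positive integer (n ≥ 1), but here n = 0.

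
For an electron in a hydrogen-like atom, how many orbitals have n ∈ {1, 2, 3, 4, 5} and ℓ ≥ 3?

Work shell by shell — for each n, count the (ℓ, m_ℓ) pairs that satisfy ℓ ≥ 3:
n=4 → 7; n=5 → 16.
Total orbitals: 7 + 16 = 23.

23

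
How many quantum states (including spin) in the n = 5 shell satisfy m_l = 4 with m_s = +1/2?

1

For n = 5, l ranges over 0 … 4.
Contributions: l=4 → 1.
Orbitals: 1. With m_s fixed to a single value there is one state per orbital, giving 1 state.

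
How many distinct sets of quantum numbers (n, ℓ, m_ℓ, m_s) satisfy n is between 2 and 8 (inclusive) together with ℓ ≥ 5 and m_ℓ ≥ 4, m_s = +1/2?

Per-shell orbital counts meeting the constraint:
n=6 → 2; n=7 → 5; n=8 → 9.
Orbitals: 2 + 5 + 9 = 16. With m_s fixed to +1/2 there is one state per orbital, so 16 states.

16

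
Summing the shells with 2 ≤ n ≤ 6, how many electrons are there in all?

180

Shell n has n² orbitals: 2²=4 + 3²=9 + 4²=16 + 5²=25 + 6²=36 = 90 orbitals.
Two spin states per orbital: 2 × 90 = 180 electrons.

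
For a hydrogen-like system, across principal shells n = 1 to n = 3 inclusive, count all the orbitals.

14

Shell n has n² orbitals: 1²=1 + 2²=4 + 3²=9 = 14 orbitals.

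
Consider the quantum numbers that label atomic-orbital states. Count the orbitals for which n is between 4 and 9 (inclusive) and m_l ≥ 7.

4

Count contributing orbitals for each principal shell:
n=8 → 1; n=9 → 3.
Total orbitals: 1 + 3 = 4.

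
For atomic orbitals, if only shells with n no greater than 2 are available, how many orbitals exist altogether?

5

Total orbitals = 1² + 2² = 5.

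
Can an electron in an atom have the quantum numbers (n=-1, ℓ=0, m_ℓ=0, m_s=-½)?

No

The principal quantum number must be a positive integer (n ≥ 1), but here n = -1.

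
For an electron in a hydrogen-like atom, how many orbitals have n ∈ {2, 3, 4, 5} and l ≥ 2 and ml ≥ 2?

Treat each shell separately and count matching orbitals:
n=3 → 1; n=4 → 3; n=5 → 6.
Total orbitals: 1 + 3 + 6 = 10.

10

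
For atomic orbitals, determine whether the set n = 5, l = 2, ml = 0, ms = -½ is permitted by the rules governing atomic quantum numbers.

n = 5 is a positive integer. l = 2 satisfies 0 ≤ l ≤ n−1 = 4. ml = 0 lies in the range −l … +l (here −2 … 2). ms = -1/2 is one of ±1/2.
All four constraints are satisfied.

Yes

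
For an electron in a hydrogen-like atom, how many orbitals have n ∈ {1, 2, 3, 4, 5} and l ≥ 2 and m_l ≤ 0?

22

For each n in the range, tally the orbitals obeying l ≥ 2 and m_l ≤ 0:
n=3 → 3; n=4 → 7; n=5 → 12.
Total orbitals: 3 + 7 + 12 = 22.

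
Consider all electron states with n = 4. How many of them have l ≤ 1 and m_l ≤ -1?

Go through l = 0, …, 3 (the values permitted for n = 4).
Orbitals with l ≤ 1 and m_l ≤ -1, by l: l=1 → 1.
Orbitals: 1. Each orbital carries two spin states, so 1 × 2 = 2 states.

2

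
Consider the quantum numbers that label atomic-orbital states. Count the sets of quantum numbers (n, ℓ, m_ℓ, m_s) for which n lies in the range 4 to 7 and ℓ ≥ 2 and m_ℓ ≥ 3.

Go shell by shell, enumerating (ℓ, m_ℓ) with ℓ ≥ 2 and m_ℓ ≥ 3:
n=4 → 1; n=5 → 3; n=6 → 6; n=7 → 10.
Orbitals: 1 + 3 + 6 + 10 = 20. Including both spin states (m_s = ±1/2) gives 2 × 20 = 40 states.

40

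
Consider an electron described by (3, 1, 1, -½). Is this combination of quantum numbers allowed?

n = 3 is a positive integer. ℓ = 1 satisfies 0 ≤ ℓ ≤ n−1 = 2. m_ℓ = 1 lies in the range −ℓ … +ℓ (here −1 … 1). m_s = -1/2 is one of ±1/2.
All four constraints are satisfied.

Allowed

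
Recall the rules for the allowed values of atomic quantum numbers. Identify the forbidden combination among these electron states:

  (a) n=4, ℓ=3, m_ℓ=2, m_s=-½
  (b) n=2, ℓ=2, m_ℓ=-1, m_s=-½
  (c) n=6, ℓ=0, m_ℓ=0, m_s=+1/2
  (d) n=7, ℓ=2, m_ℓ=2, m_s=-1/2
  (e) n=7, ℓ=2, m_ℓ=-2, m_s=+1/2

(b) has ℓ = 2 ≥ n = 2, violating 0 ≤ ℓ ≤ n−1.
The remaining sets (a), (c), (d), (e) satisfy all four rules.

(b)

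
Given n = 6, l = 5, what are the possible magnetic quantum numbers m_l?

-5, -4, -3, -2, -1, 0, 1, 2, 3, 4, 5

m_l takes every integer from −l to +l. With l = 5 that gives the 11 values -5, -4, -3, -2, -1, 0, 1, 2, 3, 4, 5.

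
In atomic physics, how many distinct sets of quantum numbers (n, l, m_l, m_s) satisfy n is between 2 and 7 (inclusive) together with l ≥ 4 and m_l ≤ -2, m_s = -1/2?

Treat each shell separately and count matching orbitals:
n=5 → 3; n=6 → 7; n=7 → 12.
Orbitals: 3 + 7 + 12 = 22. With m_s fixed to -1/2 there is one state per orbital, so 22 states.

22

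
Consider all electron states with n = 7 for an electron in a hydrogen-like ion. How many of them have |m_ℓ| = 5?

8

For n = 7, ℓ ranges over 0 … 6.
The (ℓ, m_ℓ) pairs meeting |m_ℓ| = 5 give: ℓ=5 → 2; ℓ=6 → 2.
Orbitals: 2 + 2 = 4. Each orbital carries two spin states, so 4 × 2 = 8 states.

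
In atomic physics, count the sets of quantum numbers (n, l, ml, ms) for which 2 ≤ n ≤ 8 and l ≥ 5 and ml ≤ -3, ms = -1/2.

22

Per-shell orbital counts meeting the constraint:
n=6 → 3; n=7 → 7; n=8 → 12.
Orbitals: 3 + 7 + 12 = 22. With ms fixed to -1/2 there is one state per orbital, so 22 states.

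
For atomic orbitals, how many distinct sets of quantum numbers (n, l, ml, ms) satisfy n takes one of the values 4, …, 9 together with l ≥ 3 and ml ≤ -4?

Treat each shell separately and count matching orbitals:
n=5 → 1; n=6 → 3; n=7 → 6; n=8 → 10; n=9 → 15.
Orbitals: 1 + 3 + 6 + 10 + 15 = 35. Including both spin states (ms = ±1/2) gives 2 × 35 = 70 states.

70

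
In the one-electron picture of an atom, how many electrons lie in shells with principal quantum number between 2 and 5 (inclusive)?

Shell n has n² orbitals: 2²=4 + 3²=9 + 4²=16 + 5²=25 = 54 orbitals.
Two spin states per orbital: 2 × 54 = 108 electrons.

108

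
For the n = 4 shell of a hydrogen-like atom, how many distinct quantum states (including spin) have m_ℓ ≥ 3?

2

With n = 4 the allowed ℓ are 0, 1, …, 3.
Contributions: ℓ=3 → 1.
Orbitals: 1. Each orbital carries two spin states, so 1 × 2 = 2 states.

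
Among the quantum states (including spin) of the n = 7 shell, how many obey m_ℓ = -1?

12

The (ℓ, m_ℓ) pairs meeting m_ℓ = -1 give: ℓ=1 → 1; ℓ=2 → 1; ℓ=3 → 1; ℓ=4 → 1; ℓ=5 → 1; ℓ=6 → 1.
Orbitals: 1 + 1 + 1 + 1 + 1 + 1 = 6. Each orbital carries two spin states, so 6 × 2 = 12 states.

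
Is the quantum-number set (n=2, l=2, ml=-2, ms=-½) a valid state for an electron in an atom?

Invalid

The orbital quantum number must satisfy 0 ≤ l ≤ n−1. With n = 2 the allowed l values are 0, 1, so l = 2 is out of range.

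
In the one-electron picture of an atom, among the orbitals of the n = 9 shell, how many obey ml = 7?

2

With n = 9 the allowed l are 0, 1, …, 8.
Orbitals with ml = 7, by l: l=7 → 1; l=8 → 1.
Total orbitals: 1 + 1 = 2.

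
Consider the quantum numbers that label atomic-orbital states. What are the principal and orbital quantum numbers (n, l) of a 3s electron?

n = 3, l = 0

The leading integer gives n = 3; the letter 's' means l = 0.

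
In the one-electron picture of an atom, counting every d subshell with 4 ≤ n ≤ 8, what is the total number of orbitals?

25

A d subshell (l = 2) exists for every n ≥ 3, so shells n = 4, 5, 6, 7, 8 each contribute one — 5 subshells.
Since each d subshell has 2·2+1 = 5 orbitals, the total is 5 × 5 = 25.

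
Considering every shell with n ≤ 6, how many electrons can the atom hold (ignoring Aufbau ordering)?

Total orbitals = 1² + 2² + 3² + 4² + 5² + 6² = 91. Doubling for spin gives 182 electrons.

182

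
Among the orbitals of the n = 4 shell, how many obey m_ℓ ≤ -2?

With n = 4 the allowed ℓ are 0, 1, …, 3.
Orbitals with m_ℓ ≤ -2, by ℓ: ℓ=2 → 1; ℓ=3 → 2.
Total orbitals: 1 + 2 = 3.

3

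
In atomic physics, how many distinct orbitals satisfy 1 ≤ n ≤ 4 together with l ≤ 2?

Per-shell orbital counts meeting the constraint:
n=1 → 1; n=2 → 4; n=3 → 9; n=4 → 9.
Total orbitals: 1 + 4 + 9 + 9 = 23.

23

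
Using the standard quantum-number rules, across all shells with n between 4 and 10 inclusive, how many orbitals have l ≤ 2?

Work shell by shell — for each n, count the (l, ml) pairs that satisfy l ≤ 2:
n=4 → 9; n=5 → 9; n=6 → 9; n=7 → 9; n=8 → 9; n=9 → 9; n=10 → 9.
Total orbitals: 9 + 9 + 9 + 9 + 9 + 9 + 9 = 63.

63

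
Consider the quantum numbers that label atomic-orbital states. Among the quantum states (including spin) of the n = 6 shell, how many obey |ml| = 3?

12

The n = 6 shell has l = 0 through 5; check each.
Contributions: l=3 → 2; l=4 → 2; l=5 → 2.
Orbitals: 2 + 2 + 2 = 6. Each orbital carries two spin states, so 6 × 2 = 12 states.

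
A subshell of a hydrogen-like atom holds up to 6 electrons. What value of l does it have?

2(2l+1) = 6 ⇒ 2l+1 = 3 ⇒ l = 1.

l = 1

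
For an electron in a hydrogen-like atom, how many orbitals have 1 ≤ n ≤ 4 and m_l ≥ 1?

10

Go shell by shell, enumerating (l, m_l) with m_l ≥ 1:
n=2 → 1; n=3 → 3; n=4 → 6.
Total orbitals: 1 + 3 + 6 = 10.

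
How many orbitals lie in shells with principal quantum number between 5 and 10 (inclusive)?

Shell n has n² orbitals: 5²=25 + 6²=36 + 7²=49 + 8²=64 + 9²=81 + 10²=100 = 355 orbitals.

355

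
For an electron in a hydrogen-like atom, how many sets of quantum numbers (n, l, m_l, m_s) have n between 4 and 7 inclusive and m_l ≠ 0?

208

Per-shell orbital counts meeting the constraint:
n=4 → 12; n=5 → 20; n=6 → 30; n=7 → 42.
Orbitals: 12 + 20 + 30 + 42 = 104. Including both spin states (m_s = ±1/2) gives 2 × 104 = 208 states.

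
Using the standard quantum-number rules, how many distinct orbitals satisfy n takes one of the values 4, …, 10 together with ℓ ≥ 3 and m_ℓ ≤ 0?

168

For each n in the range, tally the orbitals obeying ℓ ≥ 3 and m_ℓ ≤ 0:
n=4 → 4; n=5 → 9; n=6 → 15; n=7 → 22; n=8 → 30; n=9 → 39; n=10 → 49.
Total orbitals: 4 + 9 + 15 + 22 + 30 + 39 + 49 = 168.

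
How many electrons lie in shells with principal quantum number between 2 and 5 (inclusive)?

108

Shell n has n² orbitals: 2²=4 + 3²=9 + 4²=16 + 5²=25 = 54 orbitals.
Two spin states per orbital: 2 × 54 = 108 electrons.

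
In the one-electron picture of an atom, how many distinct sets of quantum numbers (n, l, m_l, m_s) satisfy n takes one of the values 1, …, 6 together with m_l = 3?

Per-shell orbital counts meeting the constraint:
n=4 → 1; n=5 → 2; n=6 → 3.
Orbitals: 1 + 2 + 3 = 6. Including both spin states (m_s = ±1/2) gives 2 × 6 = 12 states.

12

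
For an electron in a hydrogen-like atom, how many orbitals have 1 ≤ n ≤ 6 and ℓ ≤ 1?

21

Per-shell orbital counts meeting the constraint:
n=1 → 1; n=2 → 4; n=3 → 4; n=4 → 4; n=5 → 4; n=6 → 4.
Total orbitals: 1 + 4 + 4 + 4 + 4 + 4 = 21.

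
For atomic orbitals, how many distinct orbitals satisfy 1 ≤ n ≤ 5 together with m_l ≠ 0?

40

Go shell by shell, enumerating (l, m_l) with m_l ≠ 0:
n=2 → 2; n=3 → 6; n=4 → 12; n=5 → 20.
Total orbitals: 2 + 6 + 12 + 20 = 40.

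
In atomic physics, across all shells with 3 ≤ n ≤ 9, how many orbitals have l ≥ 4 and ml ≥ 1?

Per-shell orbital counts meeting the constraint:
n=5 → 4; n=6 → 9; n=7 → 15; n=8 → 22; n=9 → 30.
Total orbitals: 4 + 9 + 15 + 22 + 30 = 80.

80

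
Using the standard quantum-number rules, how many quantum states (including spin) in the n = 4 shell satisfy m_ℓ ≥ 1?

12

The n = 4 shell has ℓ = 0 through 3; check each.
Per ℓ-value: ℓ=1 → 1; ℓ=2 → 2; ℓ=3 → 3.
Orbitals: 1 + 2 + 3 = 6. Each orbital carries two spin states, so 6 × 2 = 12 states.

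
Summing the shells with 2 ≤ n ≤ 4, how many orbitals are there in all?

Shell n has n² orbitals: 2²=4 + 3²=9 + 4²=16 = 29 orbitals.

29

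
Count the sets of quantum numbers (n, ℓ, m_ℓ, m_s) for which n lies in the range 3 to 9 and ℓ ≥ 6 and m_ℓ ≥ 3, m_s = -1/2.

28

Count contributing orbitals for each principal shell:
n=7 → 4; n=8 → 9; n=9 → 15.
Orbitals: 4 + 9 + 15 = 28. With m_s fixed to -1/2 there is one state per orbital, so 28 states.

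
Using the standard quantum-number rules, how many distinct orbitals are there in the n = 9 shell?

The n = 9 shell contains n² = 9² = 81 orbitals.

81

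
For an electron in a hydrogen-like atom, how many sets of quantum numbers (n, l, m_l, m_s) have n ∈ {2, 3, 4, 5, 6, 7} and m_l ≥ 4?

20

Per-shell orbital counts meeting the constraint:
n=5 → 1; n=6 → 3; n=7 → 6.
Orbitals: 1 + 3 + 6 = 10. Including both spin states (m_s = ±1/2) gives 2 × 10 = 20 states.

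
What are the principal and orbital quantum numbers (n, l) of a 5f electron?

The leading integer gives n = 5; the letter 'f' means l = 3.

n = 5, l = 3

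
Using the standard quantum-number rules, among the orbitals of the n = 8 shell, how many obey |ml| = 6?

4

With n = 8 the allowed l are 0, 1, …, 7.
Per l-value: l=6 → 2; l=7 → 2.
Total orbitals: 2 + 2 = 4.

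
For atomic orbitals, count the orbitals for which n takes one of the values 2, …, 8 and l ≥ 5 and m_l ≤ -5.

Count contributing orbitals for each principal shell:
n=6 → 1; n=7 → 3; n=8 → 6.
Total orbitals: 1 + 3 + 6 = 10.

10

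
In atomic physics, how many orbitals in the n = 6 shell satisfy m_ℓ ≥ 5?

The n = 6 shell has ℓ = 0 through 5; check each.
Per ℓ-value: ℓ=5 → 1.
Total orbitals: 1.

1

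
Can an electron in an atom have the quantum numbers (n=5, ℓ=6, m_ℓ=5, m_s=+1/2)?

The orbital quantum number must satisfy 0 ≤ ℓ ≤ n−1. With n = 5 the allowed ℓ values are 0, 1, 2, 3, 4, so ℓ = 6 is out of range.

Not allowed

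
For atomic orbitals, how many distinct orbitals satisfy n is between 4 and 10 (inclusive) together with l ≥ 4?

Treat each shell separately and count matching orbitals:
n=5 → 9; n=6 → 20; n=7 → 33; n=8 → 48; n=9 → 65; n=10 → 84.
Total orbitals: 9 + 20 + 33 + 48 + 65 + 84 = 259.

259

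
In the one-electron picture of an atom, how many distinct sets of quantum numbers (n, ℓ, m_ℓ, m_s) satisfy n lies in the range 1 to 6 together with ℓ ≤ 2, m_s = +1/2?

41

Work shell by shell — for each n, count the (ℓ, m_ℓ) pairs that satisfy ℓ ≤ 2:
n=1 → 1; n=2 → 4; n=3 → 9; n=4 → 9; n=5 → 9; n=6 → 9.
Orbitals: 1 + 4 + 9 + 9 + 9 + 9 = 41. With m_s fixed to +1/2 there is one state per orbital, so 41 states.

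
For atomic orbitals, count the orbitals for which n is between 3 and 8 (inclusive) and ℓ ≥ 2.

For each n in the range, tally the orbitals obeying ℓ ≥ 2:
n=3 → 5; n=4 → 12; n=5 → 21; n=6 → 32; n=7 → 45; n=8 → 60.
Total orbitals: 5 + 12 + 21 + 32 + 45 + 60 = 175.

175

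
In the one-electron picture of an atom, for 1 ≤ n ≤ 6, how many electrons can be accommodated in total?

182

Total orbitals = 1² + 2² + 3² + 4² + 5² + 6² = 91. Doubling for spin gives 182 electrons.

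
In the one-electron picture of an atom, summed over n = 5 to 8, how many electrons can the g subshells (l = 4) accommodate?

72

A g subshell (l = 4) exists for every n ≥ 5, so shells n = 5, 6, 7, 8 each contribute one — 4 subshells.
Since each g subshell holds 2(2·4+1) = 18 electrons, the total is 4 × 18 = 72.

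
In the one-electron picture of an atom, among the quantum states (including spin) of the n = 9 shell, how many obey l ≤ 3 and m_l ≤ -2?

6

For n = 9, l ranges over 0 … 8.
Contributions: l=2 → 1; l=3 → 2.
Orbitals: 1 + 2 = 3. Each orbital carries two spin states, so 3 × 2 = 6 states.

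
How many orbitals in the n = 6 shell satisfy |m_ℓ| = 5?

Contributions: ℓ=5 → 2.
Total orbitals: 2.

2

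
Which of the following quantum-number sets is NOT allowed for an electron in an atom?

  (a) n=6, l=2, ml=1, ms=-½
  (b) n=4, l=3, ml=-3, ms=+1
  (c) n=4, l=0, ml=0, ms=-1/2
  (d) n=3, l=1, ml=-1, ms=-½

(b) has ms = +1, but an electron's spin must be ±1/2.
The remaining sets (a), (c), (d) satisfy all four rules.

(b)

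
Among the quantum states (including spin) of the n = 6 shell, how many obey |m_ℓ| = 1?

The n = 6 shell has ℓ = 0 through 5; check each.
The (ℓ, m_ℓ) pairs meeting |m_ℓ| = 1 give: ℓ=1 → 2; ℓ=2 → 2; ℓ=3 → 2; ℓ=4 → 2; ℓ=5 → 2.
Orbitals: 2 + 2 + 2 + 2 + 2 = 10. Each orbital carries two spin states, so 10 × 2 = 20 states.

20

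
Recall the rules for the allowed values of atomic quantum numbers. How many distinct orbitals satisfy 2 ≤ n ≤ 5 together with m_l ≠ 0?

Work shell by shell — for each n, count the (l, m_l) pairs that satisfy m_l ≠ 0:
n=2 → 2; n=3 → 6; n=4 → 12; n=5 → 20.
Total orbitals: 2 + 6 + 12 + 20 = 40.

40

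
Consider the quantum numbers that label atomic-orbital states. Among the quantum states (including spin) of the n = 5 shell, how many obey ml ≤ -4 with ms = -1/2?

With n = 5 the allowed l are 0, 1, …, 4.
Contributions: l=4 → 1.
Orbitals: 1. With ms fixed to a single value there is one state per orbital, giving 1 state.

1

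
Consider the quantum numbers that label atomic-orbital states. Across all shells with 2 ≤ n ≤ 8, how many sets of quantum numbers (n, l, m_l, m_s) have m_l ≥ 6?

8

Work shell by shell — for each n, count the (l, m_l) pairs that satisfy m_l ≥ 6:
n=7 → 1; n=8 → 3.
Orbitals: 1 + 3 = 4. Including both spin states (m_s = ±1/2) gives 2 × 4 = 8 states.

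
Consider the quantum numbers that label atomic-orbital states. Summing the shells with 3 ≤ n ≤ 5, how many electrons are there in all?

Shell n has n² orbitals: 3²=9 + 4²=16 + 5²=25 = 50 orbitals.
Two spin states per orbital: 2 × 50 = 100 electrons.

100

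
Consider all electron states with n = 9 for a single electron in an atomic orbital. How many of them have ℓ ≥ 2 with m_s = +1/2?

Go through ℓ = 0, …, 8 (the values permitted for n = 9).
The (ℓ, m_ℓ) pairs meeting ℓ ≥ 2 give: ℓ=2 → 5; ℓ=3 → 7; ℓ=4 → 9; ℓ=5 → 11; ℓ=6 → 13; ℓ=7 → 15; ℓ=8 → 17.
Orbitals: 5 + 7 + 9 + 11 + 13 + 15 + 17 = 77. With m_s fixed to a single value there is one state per orbital, giving 77 states.

77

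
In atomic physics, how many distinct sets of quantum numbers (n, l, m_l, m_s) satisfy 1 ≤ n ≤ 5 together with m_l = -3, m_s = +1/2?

Count contributing orbitals for each principal shell:
n=4 → 1; n=5 → 2.
Orbitals: 1 + 2 = 3. With m_s fixed to +1/2 there is one state per orbital, so 3 states.

3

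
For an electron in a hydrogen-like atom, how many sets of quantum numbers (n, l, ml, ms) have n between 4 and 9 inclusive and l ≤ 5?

Count contributing orbitals for each principal shell:
n=4 → 16; n=5 → 25; n=6 → 36; n=7 → 36; n=8 → 36; n=9 → 36.
Orbitals: 16 + 25 + 36 + 36 + 36 + 36 = 185. Including both spin states (ms = ±1/2) gives 2 × 185 = 370 states.

370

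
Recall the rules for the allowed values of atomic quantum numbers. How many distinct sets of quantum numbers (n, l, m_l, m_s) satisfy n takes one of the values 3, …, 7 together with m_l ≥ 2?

70

Per-shell orbital counts meeting the constraint:
n=3 → 1; n=4 → 3; n=5 → 6; n=6 → 10; n=7 → 15.
Orbitals: 1 + 3 + 6 + 10 + 15 = 35. Including both spin states (m_s = ±1/2) gives 2 × 35 = 70 states.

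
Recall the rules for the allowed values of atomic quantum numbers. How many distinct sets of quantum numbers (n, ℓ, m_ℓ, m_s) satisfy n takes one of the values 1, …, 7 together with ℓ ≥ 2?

Count contributing orbitals for each principal shell:
n=3 → 5; n=4 → 12; n=5 → 21; n=6 → 32; n=7 → 45.
Orbitals: 5 + 12 + 21 + 32 + 45 = 115. Including both spin states (m_s = ±1/2) gives 2 × 115 = 230 states.

230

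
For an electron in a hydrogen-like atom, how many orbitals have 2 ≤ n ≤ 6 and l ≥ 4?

Treat each shell separately and count matching orbitals:
n=5 → 9; n=6 → 20.
Total orbitals: 9 + 20 = 29.

29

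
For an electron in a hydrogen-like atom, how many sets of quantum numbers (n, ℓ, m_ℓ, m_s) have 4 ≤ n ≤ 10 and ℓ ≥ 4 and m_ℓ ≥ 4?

For each n in the range, tally the orbitals obeying ℓ ≥ 4 and m_ℓ ≥ 4:
n=5 → 1; n=6 → 3; n=7 → 6; n=8 → 10; n=9 → 15; n=10 → 21.
Orbitals: 1 + 3 + 6 + 10 + 15 + 21 = 56. Including both spin states (m_s = ±1/2) gives 2 × 56 = 112 states.

112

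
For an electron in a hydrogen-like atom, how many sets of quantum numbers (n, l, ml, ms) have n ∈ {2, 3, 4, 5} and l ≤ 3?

90

Treat each shell separately and count matching orbitals:
n=2 → 4; n=3 → 9; n=4 → 16; n=5 → 16.
Orbitals: 4 + 9 + 16 + 16 = 45. Including both spin states (ms = ±1/2) gives 2 × 45 = 90 states.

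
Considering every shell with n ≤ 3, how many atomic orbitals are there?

14

Total orbitals = 1² + 2² + 3² = 14.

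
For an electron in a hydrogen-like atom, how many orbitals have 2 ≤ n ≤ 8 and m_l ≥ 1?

84

Count contributing orbitals for each principal shell:
n=2 → 1; n=3 → 3; n=4 → 6; n=5 → 10; n=6 → 15; n=7 → 21; n=8 → 28.
Total orbitals: 1 + 3 + 6 + 10 + 15 + 21 + 28 = 84.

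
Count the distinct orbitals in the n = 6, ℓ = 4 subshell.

A subshell has 2ℓ+1 orbitals; with ℓ = 4, that's 9.

9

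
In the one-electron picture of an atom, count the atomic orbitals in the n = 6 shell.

The n = 6 shell contains n² = 6² = 36 orbitals.

36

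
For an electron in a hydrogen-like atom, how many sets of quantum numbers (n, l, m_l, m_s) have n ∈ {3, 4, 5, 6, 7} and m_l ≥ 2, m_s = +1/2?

35

Work shell by shell — for each n, count the (l, m_l) pairs that satisfy m_l ≥ 2:
n=3 → 1; n=4 → 3; n=5 → 6; n=6 → 10; n=7 → 15.
Orbitals: 1 + 3 + 6 + 10 + 15 = 35. With m_s fixed to +1/2 there is one state per orbital, so 35 states.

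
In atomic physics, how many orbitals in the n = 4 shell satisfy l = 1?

3

The (l, ml) pairs meeting l = 1 give: l=1 → 3.
Total orbitals: 3.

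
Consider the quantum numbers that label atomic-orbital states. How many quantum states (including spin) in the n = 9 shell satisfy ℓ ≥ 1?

160

For n = 9, ℓ ranges over 0 … 8.
Per ℓ-value: ℓ=1 → 3; ℓ=2 → 5; ℓ=3 → 7; ℓ=4 → 9; ℓ=5 → 11; ℓ=6 → 13; ℓ=7 → 15; ℓ=8 → 17.
Orbitals: 3 + 5 + 7 + 9 + 11 + 13 + 15 + 17 = 80. Each orbital carries two spin states, so 80 × 2 = 160 states.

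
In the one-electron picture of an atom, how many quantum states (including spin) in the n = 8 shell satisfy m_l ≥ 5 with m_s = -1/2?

6

Go through l = 0, …, 7 (the values permitted for n = 8).
Orbitals with m_l ≥ 5, by l: l=5 → 1; l=6 → 2; l=7 → 3.
Orbitals: 1 + 2 + 3 = 6. With m_s fixed to a single value there is one state per orbital, giving 6 states.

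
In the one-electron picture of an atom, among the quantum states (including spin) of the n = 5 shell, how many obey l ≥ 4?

18

The n = 5 shell has l = 0 through 4; check each.
Orbitals with l ≥ 4, by l: l=4 → 9.
Orbitals: 9. Each orbital carries two spin states, so 9 × 2 = 18 states.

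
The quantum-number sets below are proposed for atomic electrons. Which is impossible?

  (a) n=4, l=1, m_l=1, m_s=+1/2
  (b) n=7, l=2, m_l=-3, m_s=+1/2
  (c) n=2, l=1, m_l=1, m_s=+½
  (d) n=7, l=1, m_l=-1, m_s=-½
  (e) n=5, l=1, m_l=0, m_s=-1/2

(b) has |m_l| = 3 > l = 2, violating −l ≤ m_l ≤ l.
The remaining sets (a), (c), (d), (e) satisfy all four rules.

(b)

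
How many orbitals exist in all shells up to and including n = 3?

14

Total orbitals = 1² + 2² + 3² = 14.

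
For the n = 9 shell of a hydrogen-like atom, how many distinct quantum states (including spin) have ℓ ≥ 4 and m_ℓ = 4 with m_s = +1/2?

5

With n = 9 the allowed ℓ are 0, 1, …, 8.
Orbitals with ℓ ≥ 4 and m_ℓ = 4, by ℓ: ℓ=4 → 1; ℓ=5 → 1; ℓ=6 → 1; ℓ=7 → 1; ℓ=8 → 1.
Orbitals: 1 + 1 + 1 + 1 + 1 = 5. With m_s fixed to a single value there is one state per orbital, giving 5 states.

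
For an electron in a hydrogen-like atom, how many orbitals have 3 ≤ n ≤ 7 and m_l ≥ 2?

Go shell by shell, enumerating (l, m_l) with m_l ≥ 2:
n=3 → 1; n=4 → 3; n=5 → 6; n=6 → 10; n=7 → 15.
Total orbitals: 1 + 3 + 6 + 10 + 15 = 35.

35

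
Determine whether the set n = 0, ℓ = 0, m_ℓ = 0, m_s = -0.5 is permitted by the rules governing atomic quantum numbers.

The principal quantum number must be a positive integer (n ≥ 1), but here n = 0.

No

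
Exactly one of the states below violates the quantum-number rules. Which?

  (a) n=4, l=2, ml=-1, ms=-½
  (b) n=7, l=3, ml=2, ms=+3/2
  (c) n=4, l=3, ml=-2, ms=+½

(b)

(b) has ms = +3/2, but an electron's spin must be ±1/2.
The remaining sets (a), (c) satisfy all four rules.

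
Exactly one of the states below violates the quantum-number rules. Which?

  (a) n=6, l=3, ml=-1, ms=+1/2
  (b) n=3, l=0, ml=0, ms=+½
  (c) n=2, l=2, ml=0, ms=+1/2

(c) has l = 2 ≥ n = 2, violating 0 ≤ l ≤ n−1.
The remaining sets (a), (b) satisfy all four rules.

(c)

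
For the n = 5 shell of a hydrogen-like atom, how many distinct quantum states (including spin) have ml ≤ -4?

2

For n = 5, l ranges over 0 … 4.
The (l, ml) pairs meeting ml ≤ -4 give: l=4 → 1.
Orbitals: 1. Each orbital carries two spin states, so 1 × 2 = 2 states.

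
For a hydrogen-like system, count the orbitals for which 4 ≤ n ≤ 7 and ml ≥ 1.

52

Per-shell orbital counts meeting the constraint:
n=4 → 6; n=5 → 10; n=6 → 15; n=7 → 21.
Total orbitals: 6 + 10 + 15 + 21 = 52.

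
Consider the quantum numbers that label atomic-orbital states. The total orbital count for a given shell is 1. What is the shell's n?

n² = 1 ⇒ n = 1.

n = 1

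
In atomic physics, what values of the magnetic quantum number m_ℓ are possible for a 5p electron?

The 5p subshell has ℓ = 1, and m_ℓ takes every integer from −ℓ to +ℓ. With ℓ = 1 that gives the 3 values -1, 0, 1.

-1, 0, 1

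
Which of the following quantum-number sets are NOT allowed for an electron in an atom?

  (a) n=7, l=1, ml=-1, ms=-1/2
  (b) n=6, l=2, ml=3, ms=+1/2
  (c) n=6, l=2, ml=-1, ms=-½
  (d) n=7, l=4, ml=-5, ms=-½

(b) and (d)

(b) has |ml| = 3 > l = 2, violating −l ≤ ml ≤ l.
(d) has |ml| = 5 > l = 4, violating −l ≤ ml ≤ l.
The remaining sets (a), (c) satisfy all four rules.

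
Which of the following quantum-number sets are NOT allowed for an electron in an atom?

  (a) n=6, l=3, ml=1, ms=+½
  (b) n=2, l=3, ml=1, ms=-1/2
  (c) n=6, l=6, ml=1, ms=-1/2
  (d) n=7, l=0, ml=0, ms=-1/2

(b) and (c)

(b) has l = 3 ≥ n = 2, violating 0 ≤ l ≤ n−1.
(c) has l = 6 ≥ n = 6, violating 0 ≤ l ≤ n−1.
The remaining sets (a), (d) satisfy all four rules.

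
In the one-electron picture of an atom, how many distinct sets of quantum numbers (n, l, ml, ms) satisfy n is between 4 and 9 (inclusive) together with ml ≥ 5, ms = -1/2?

Count contributing orbitals for each principal shell:
n=6 → 1; n=7 → 3; n=8 → 6; n=9 → 10.
Orbitals: 1 + 3 + 6 + 10 = 20. With ms fixed to -1/2 there is one state per orbital, so 20 states.

20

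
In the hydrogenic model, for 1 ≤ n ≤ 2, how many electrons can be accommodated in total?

10

Total orbitals = 1² + 2² = 5. Doubling for spin gives 10 electrons.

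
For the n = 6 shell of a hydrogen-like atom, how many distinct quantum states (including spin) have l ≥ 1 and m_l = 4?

4

The (l, m_l) pairs meeting l ≥ 1 and m_l = 4 give: l=4 → 1; l=5 → 1.
Orbitals: 1 + 1 = 2. Each orbital carries two spin states, so 2 × 2 = 4 states.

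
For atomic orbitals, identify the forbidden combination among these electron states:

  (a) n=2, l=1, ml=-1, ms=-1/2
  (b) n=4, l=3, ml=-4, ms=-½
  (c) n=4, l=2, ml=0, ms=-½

(b)

(b) has |ml| = 4 > l = 3, violating −l ≤ ml ≤ l.
The remaining sets (a), (c) satisfy all four rules.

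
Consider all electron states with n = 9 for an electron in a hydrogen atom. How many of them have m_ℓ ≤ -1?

With n = 9 the allowed ℓ are 0, 1, …, 8.
The (ℓ, m_ℓ) pairs meeting m_ℓ ≤ -1 give: ℓ=1 → 1; ℓ=2 → 2; ℓ=3 → 3; ℓ=4 → 4; ℓ=5 → 5; ℓ=6 → 6; ℓ=7 → 7; ℓ=8 → 8.
Orbitals: 1 + 2 + 3 + 4 + 5 + 6 + 7 + 8 = 36. Each orbital carries two spin states, so 36 × 2 = 72 states.

72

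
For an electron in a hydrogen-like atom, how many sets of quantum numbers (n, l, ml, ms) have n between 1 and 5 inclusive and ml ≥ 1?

For each n in the range, tally the orbitals obeying ml ≥ 1:
n=2 → 1; n=3 → 3; n=4 → 6; n=5 → 10.
Orbitals: 1 + 3 + 6 + 10 = 20. Including both spin states (ms = ±1/2) gives 2 × 20 = 40 states.

40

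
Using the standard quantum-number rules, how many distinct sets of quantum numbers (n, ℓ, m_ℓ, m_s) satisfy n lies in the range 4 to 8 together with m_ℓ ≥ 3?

70

Count contributing orbitals for each principal shell:
n=4 → 1; n=5 → 3; n=6 → 6; n=7 → 10; n=8 → 15.
Orbitals: 1 + 3 + 6 + 10 + 15 = 35. Including both spin states (m_s = ±1/2) gives 2 × 35 = 70 states.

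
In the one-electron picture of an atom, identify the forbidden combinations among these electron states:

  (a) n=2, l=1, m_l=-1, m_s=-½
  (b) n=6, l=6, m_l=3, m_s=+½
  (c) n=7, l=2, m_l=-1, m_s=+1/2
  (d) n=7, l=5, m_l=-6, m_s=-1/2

(b) has l = 6 ≥ n = 6, violating 0 ≤ l ≤ n−1.
(d) has |m_l| = 6 > l = 5, violating −l ≤ m_l ≤ l.
The remaining sets (a), (c) satisfy all four rules.

(b) and (d)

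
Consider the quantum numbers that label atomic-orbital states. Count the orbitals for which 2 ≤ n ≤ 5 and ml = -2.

For each n in the range, tally the orbitals obeying ml = -2:
n=3 → 1; n=4 → 2; n=5 → 3.
Total orbitals: 1 + 2 + 3 = 6.

6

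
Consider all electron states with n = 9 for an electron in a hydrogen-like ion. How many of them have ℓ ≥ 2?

With n = 9 the allowed ℓ are 0, 1, …, 8.
Orbitals with ℓ ≥ 2, by ℓ: ℓ=2 → 5; ℓ=3 → 7; ℓ=4 → 9; ℓ=5 → 11; ℓ=6 → 13; ℓ=7 → 15; ℓ=8 → 17.
Orbitals: 5 + 7 + 9 + 11 + 13 + 15 + 17 = 77. Each orbital carries two spin states, so 77 × 2 = 154 states.

154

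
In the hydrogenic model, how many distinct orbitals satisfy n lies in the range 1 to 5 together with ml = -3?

Work shell by shell — for each n, count the (l, ml) pairs that satisfy ml = -3:
n=4 → 1; n=5 → 2.
Total orbitals: 1 + 2 = 3.

3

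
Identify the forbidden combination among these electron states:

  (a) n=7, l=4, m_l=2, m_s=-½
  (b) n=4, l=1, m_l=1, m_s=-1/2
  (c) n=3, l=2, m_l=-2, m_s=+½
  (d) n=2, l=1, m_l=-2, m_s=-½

(d) has |m_l| = 2 > l = 1, violating −l ≤ m_l ≤ l.
The remaining sets (a), (b), (c) satisfy all four rules.

(d)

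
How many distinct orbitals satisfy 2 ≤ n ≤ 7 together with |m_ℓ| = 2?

30

Count contributing orbitals for each principal shell:
n=3 → 2; n=4 → 4; n=5 → 6; n=6 → 8; n=7 → 10.
Total orbitals: 2 + 4 + 6 + 8 + 10 = 30.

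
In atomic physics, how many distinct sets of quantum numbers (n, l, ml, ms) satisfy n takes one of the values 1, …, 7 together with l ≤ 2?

For each n in the range, tally the orbitals obeying l ≤ 2:
n=1 → 1; n=2 → 4; n=3 → 9; n=4 → 9; n=5 → 9; n=6 → 9; n=7 → 9.
Orbitals: 1 + 4 + 9 + 9 + 9 + 9 + 9 = 50. Including both spin states (ms = ±1/2) gives 2 × 50 = 100 states.

100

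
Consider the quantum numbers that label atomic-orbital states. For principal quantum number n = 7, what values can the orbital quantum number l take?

0, 1, 2, 3, 4, 5, 6

l is an integer with 0 ≤ l ≤ n−1, so for n = 7: l = 0, 1, 2, 3, 4, 5, 6.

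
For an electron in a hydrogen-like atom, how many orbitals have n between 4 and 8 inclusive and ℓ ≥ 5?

74

Count contributing orbitals for each principal shell:
n=6 → 11; n=7 → 24; n=8 → 39.
Total orbitals: 11 + 24 + 39 = 74.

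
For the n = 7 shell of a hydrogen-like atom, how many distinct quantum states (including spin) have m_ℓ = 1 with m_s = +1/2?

The n = 7 shell has ℓ = 0 through 6; check each.
Orbitals with m_ℓ = 1, by ℓ: ℓ=1 → 1; ℓ=2 → 1; ℓ=3 → 1; ℓ=4 → 1; ℓ=5 → 1; ℓ=6 → 1.
Orbitals: 1 + 1 + 1 + 1 + 1 + 1 = 6. With m_s fixed to a single value there is one state per orbital, giving 6 states.

6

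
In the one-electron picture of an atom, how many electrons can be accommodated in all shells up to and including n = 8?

Total orbitals = 1² + 2² + 3² + 4² + 5² + 6² + 7² + 8² = 204. Doubling for spin gives 408 electrons.

408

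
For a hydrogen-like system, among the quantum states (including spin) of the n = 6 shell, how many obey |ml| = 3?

12

The (l, ml) pairs meeting |ml| = 3 give: l=3 → 2; l=4 → 2; l=5 → 2.
Orbitals: 2 + 2 + 2 = 6. Each orbital carries two spin states, so 6 × 2 = 12 states.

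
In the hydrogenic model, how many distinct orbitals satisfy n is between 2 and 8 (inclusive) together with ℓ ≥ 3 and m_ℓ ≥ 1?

Per-shell orbital counts meeting the constraint:
n=4 → 3; n=5 → 7; n=6 → 12; n=7 → 18; n=8 → 25.
Total orbitals: 3 + 7 + 12 + 18 + 25 = 65.

65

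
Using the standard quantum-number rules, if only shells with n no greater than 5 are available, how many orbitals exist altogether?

55

Total orbitals = 1² + 2² + 3² + 4² + 5² = 55.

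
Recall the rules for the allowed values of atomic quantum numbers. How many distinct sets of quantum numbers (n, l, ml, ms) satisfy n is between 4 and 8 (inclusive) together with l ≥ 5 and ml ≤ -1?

Work shell by shell — for each n, count the (l, ml) pairs that satisfy l ≥ 5 and ml ≤ -1:
n=6 → 5; n=7 → 11; n=8 → 18.
Orbitals: 5 + 11 + 18 = 34. Including both spin states (ms = ±1/2) gives 2 × 34 = 68 states.

68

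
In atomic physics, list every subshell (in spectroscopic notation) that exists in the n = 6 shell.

For n = 6, l runs from 0 to 5. In spectroscopic notation l = 0,1,2,… ↔ s,p,d,f,g,h,i, so the subshells are 6s, 6p, 6d, 6f, 6g, 6h.

6s, 6p, 6d, 6f, 6g, 6h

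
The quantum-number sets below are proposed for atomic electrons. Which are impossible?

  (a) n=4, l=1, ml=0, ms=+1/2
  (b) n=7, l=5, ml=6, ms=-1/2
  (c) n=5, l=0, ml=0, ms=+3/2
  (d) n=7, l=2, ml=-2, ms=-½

(b) has |ml| = 6 > l = 5, violating −l ≤ ml ≤ l.
(c) has ms = +3/2, but an electron's spin must be ±1/2.
The remaining sets (a), (d) satisfy all four rules.

(b) and (c)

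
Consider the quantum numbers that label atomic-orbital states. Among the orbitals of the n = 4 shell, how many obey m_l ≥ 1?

6

With n = 4 the allowed l are 0, 1, …, 3.
Per l-value: l=1 → 1; l=2 → 2; l=3 → 3.
Total orbitals: 1 + 2 + 3 = 6.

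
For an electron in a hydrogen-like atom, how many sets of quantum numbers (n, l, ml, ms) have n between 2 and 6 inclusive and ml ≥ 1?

Count contributing orbitals for each principal shell:
n=2 → 1; n=3 → 3; n=4 → 6; n=5 → 10; n=6 → 15.
Orbitals: 1 + 3 + 6 + 10 + 15 = 35. Including both spin states (ms = ±1/2) gives 2 × 35 = 70 states.

70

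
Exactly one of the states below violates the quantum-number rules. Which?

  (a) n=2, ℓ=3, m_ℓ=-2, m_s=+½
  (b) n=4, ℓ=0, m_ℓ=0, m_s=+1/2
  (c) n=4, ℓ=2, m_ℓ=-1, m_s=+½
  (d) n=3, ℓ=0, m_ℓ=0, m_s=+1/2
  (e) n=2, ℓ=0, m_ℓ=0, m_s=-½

(a) has ℓ = 3 ≥ n = 2, violating 0 ≤ ℓ ≤ n−1.
The remaining sets (b), (c), (d), (e) satisfy all four rules.

(a)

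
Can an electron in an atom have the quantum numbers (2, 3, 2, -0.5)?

The orbital quantum number must satisfy 0 ≤ l ≤ n−1. With n = 2 the allowed l values are 0, 1, so l = 3 is out of range.

Invalid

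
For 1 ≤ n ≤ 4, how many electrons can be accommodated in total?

60

Total orbitals = 1² + 2² + 3² + 4² = 30. Doubling for spin gives 60 electrons.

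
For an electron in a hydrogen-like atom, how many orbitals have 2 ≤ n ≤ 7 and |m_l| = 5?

6

For each n in the range, tally the orbitals obeying |m_l| = 5:
n=6 → 2; n=7 → 4.
Total orbitals: 2 + 4 = 6.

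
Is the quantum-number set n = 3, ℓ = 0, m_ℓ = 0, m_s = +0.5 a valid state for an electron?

Allowed

n = 3 is a positive integer. ℓ = 0 satisfies 0 ≤ ℓ ≤ n−1 = 2. m_ℓ = 0 lies in the range −ℓ … +ℓ (here 0). m_s = +1/2 is one of ±1/2.
All four constraints are satisfied.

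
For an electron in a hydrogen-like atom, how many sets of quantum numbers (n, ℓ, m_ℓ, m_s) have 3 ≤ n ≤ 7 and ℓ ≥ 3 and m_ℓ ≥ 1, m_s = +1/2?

Treat each shell separately and count matching orbitals:
n=4 → 3; n=5 → 7; n=6 → 12; n=7 → 18.
Orbitals: 3 + 7 + 12 + 18 = 40. With m_s fixed to +1/2 there is one state per orbital, so 40 states.

40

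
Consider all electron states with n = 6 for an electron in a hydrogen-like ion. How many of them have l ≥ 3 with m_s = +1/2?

27

Contributions: l=3 → 7; l=4 → 9; l=5 → 11.
Orbitals: 7 + 9 + 11 = 27. With m_s fixed to a single value there is one state per orbital, giving 27 states.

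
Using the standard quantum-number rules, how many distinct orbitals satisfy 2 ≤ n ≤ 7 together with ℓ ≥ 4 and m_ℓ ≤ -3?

16

Count contributing orbitals for each principal shell:
n=5 → 2; n=6 → 5; n=7 → 9.
Total orbitals: 2 + 5 + 9 = 16.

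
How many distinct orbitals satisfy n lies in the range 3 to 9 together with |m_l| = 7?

Go shell by shell, enumerating (l, m_l) with |m_l| = 7:
n=8 → 2; n=9 → 4.
Total orbitals: 2 + 4 = 6.

6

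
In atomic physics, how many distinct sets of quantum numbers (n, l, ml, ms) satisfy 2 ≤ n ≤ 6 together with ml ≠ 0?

For each n in the range, tally the orbitals obeying ml ≠ 0:
n=2 → 2; n=3 → 6; n=4 → 12; n=5 → 20; n=6 → 30.
Orbitals: 2 + 6 + 12 + 20 + 30 = 70. Including both spin states (ms = ±1/2) gives 2 × 70 = 140 states.

140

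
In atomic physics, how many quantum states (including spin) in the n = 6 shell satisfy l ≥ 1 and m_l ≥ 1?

With n = 6 the allowed l are 0, 1, …, 5.
The (l, m_l) pairs meeting l ≥ 1 and m_l ≥ 1 give: l=1 → 1; l=2 → 2; l=3 → 3; l=4 → 4; l=5 → 5.
Orbitals: 1 + 2 + 3 + 4 + 5 = 15. Each orbital carries two spin states, so 15 × 2 = 30 states.

30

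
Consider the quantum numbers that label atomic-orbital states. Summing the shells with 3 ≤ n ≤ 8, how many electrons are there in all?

Shell n has n² orbitals: 3²=9 + 4²=16 + 5²=25 + 6²=36 + 7²=49 + 8²=64 = 199 orbitals.
Two spin states per orbital: 2 × 199 = 398 electrons.

398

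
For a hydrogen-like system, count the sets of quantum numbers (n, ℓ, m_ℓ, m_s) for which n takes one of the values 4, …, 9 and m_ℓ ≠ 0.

Work shell by shell — for each n, count the (ℓ, m_ℓ) pairs that satisfy m_ℓ ≠ 0:
n=4 → 12; n=5 → 20; n=6 → 30; n=7 → 42; n=8 → 56; n=9 → 72.
Orbitals: 12 + 20 + 30 + 42 + 56 + 72 = 232. Including both spin states (m_s = ±1/2) gives 2 × 232 = 464 states.

464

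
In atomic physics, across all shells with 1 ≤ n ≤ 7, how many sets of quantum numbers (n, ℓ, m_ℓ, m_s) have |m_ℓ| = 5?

Per-shell orbital counts meeting the constraint:
n=6 → 2; n=7 → 4.
Orbitals: 2 + 4 = 6. Including both spin states (m_s = ±1/2) gives 2 × 6 = 12 states.

12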